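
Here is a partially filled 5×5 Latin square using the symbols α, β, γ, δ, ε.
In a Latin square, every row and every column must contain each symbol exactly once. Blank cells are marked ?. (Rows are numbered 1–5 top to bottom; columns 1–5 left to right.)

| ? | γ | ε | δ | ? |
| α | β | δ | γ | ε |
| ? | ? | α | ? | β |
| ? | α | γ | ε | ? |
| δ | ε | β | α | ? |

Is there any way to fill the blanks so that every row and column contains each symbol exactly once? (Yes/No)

Row 3, column 4: row 3 together with column 4 already contain {α, β, γ, δ, ε} — every symbol — so nothing can go there. The grid has no valid completion.

No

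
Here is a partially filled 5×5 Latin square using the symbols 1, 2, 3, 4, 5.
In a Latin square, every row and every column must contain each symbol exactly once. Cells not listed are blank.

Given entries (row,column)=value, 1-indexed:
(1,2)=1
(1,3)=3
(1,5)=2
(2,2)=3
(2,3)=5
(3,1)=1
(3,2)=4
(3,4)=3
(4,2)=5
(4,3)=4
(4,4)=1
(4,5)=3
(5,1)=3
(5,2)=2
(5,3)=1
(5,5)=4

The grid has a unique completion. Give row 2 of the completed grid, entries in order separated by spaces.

Row 2, column 5: row 2 has {3, 5} and column 5 has {2, 3, 4}, leaving only 1.
Row 3, column 3: row 3 has {1, 3, 4} and column 3 has {1, 3, 4, 5}, leaving only 2.
Row 3, column 5: row 3 has {1, 2, 3, 4} and column 5 has {1, 2, 3, 4}, leaving only 5.
Row 4, column 1: row 4 has {1, 3, 4, 5} and column 1 has {1, 3}, leaving only 2.
Row 2, column 1: row 2 has {1, 3, 5} and column 1 has {1, 2, 3}, leaving only 4.
Row 2, column 4: row 2 has {1, 3, 4, 5} and column 4 has {1, 3}, leaving only 2.
So row 2 reads: 4 3 5 2 1.

4 3 5 2 1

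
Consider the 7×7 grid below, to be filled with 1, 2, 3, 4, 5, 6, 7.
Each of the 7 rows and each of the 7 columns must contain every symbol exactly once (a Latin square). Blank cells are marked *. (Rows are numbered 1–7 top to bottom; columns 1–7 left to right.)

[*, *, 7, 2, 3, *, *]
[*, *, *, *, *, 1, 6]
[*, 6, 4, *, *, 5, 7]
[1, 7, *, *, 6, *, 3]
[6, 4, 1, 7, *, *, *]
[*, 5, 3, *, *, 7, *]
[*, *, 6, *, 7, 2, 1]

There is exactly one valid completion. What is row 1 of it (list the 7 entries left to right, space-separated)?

4 1 7 2 3 6 5

Row 1, column 2: row 1 has {2, 3, 7} and column 2 has {4, 5, 6, 7}, leaving only 1.
Row 4, column 6: row 4 has {1, 3, 6, 7} and column 6 has {1, 2, 5, 7}, leaving only 4.
Row 1, column 6: row 1 has {1, 2, 3, 7} and column 6 has {1, 2, 4, 5, 7}, leaving only 6.
Row 4, column 4: row 4 has {1, 3, 4, 6, 7} and column 4 has {2, 7}, leaving only 5.
Row 4, column 3: row 4 has {1, 3, 4, 5, 6, 7} and column 3 has {1, 3, 4, 6, 7}, leaving only 2.
Row 2, column 3: row 2 has {1, 6} and column 3 has {1, 2, 3, 4, 6, 7}, leaving only 5.
Row 5, column 6: row 5 has {1, 4, 6, 7} and column 6 has {1, 2, 4, 5, 6, 7}, leaving only 3.
Row 7, column 2: row 7 has {1, 2, 6, 7} and column 2 has {1, 4, 5, 6, 7}, leaving only 3.
Row 2, column 2: row 2 has {1, 5, 6} and column 2 has {1, 3, 4, 5, 6, 7}, leaving only 2.
Row 2, column 5: row 2 has {1, 2, 5, 6} and column 5 has {3, 6, 7}, leaving only 4.
Row 2, column 4: row 2 has {1, 2, 4, 5, 6} and column 4 has {2, 5, 7}, leaving only 3.
Row 2, column 1: row 2 has {1, 2, 3, 4, 5, 6} and column 1 has {1, 6}, leaving only 7.
Row 3, column 4: row 3 has {4, 5, 6, 7} and column 4 has {2, 3, 5, 7}, leaving only 1.
Row 3, column 5: row 3 has {1, 4, 5, 6, 7} and column 5 has {3, 4, 6, 7}, leaving only 2.
Row 3, column 1: row 3 has {1, 2, 4, 5, 6, 7} and column 1 has {1, 6, 7}, leaving only 3.
Row 5, column 5: row 5 has {1, 3, 4, 6, 7} and column 5 has {2, 3, 4, 6, 7}, leaving only 5.
Row 5, column 7: row 5 has {1, 3, 4, 5, 6, 7} and column 7 has {1, 3, 6, 7}, leaving only 2.
Row 6, column 5: row 6 has {3, 5, 7} and column 5 has {2, 3, 4, 5, 6, 7}, leaving only 1.
Row 6, column 7: row 6 has {1, 3, 5, 7} and column 7 has {1, 2, 3, 6, 7}, leaving only 4.
Row 1, column 7: row 1 has {1, 2, 3, 6, 7} and column 7 has {1, 2, 3, 4, 6, 7}, leaving only 5.
Row 1, column 1: row 1 has {1, 2, 3, 5, 6, 7} and column 1 has {1, 3, 6, 7}, leaving only 4.
So row 1 reads: 4 1 7 2 3 6 5.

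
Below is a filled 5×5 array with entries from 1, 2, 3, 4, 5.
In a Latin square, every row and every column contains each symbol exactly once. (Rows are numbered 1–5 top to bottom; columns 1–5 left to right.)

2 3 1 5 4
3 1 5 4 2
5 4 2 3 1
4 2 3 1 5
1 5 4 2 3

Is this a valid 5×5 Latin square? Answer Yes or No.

Yes

Each row is a permutation of the 5 symbols, and so is each column.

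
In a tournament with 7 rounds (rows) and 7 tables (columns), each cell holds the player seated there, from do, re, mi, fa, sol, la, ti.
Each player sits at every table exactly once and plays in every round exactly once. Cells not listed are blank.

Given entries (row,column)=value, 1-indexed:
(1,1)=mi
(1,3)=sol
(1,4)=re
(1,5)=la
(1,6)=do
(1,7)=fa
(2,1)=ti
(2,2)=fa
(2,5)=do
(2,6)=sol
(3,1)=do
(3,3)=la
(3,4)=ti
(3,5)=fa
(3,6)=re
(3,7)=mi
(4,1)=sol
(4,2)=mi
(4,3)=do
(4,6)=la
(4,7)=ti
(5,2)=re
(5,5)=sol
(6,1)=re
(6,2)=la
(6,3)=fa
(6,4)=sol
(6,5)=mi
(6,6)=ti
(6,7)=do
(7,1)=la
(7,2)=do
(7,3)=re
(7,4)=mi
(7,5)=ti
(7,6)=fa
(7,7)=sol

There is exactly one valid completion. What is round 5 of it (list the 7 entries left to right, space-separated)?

fa re ti do sol mi la

Round 5, table 1: round 5 has {re, sol} and table 1 has {do, re, mi, sol, la, ti}, leaving only fa.
Round 5, table 6: round 5 has {re, fa, sol} and table 6 has {do, re, fa, sol, la, ti}, leaving only mi.
Round 5, table 3: round 5 has {re, mi, fa, sol} and table 3 has {do, re, fa, sol, la}, leaving only ti.
Round 5, table 7: round 5 has {re, mi, fa, sol, ti} and table 7 has {do, mi, fa, sol, ti}, leaving only la.
Round 5, table 4: round 5 has {re, mi, fa, sol, la, ti} and table 4 has {re, mi, sol, ti}, leaving only do.
So round 5 reads: fa re ti do sol mi la.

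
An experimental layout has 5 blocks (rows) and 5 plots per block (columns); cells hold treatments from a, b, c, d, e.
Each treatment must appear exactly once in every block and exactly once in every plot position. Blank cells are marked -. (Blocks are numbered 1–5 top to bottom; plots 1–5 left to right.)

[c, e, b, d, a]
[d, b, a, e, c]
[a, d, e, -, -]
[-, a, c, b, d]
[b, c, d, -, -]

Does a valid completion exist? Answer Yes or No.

No block or plot among the givens repeats a symbol, and propagating forced cells runs into no contradiction.
One valid completion exists (for instance, c e b d a / d b a e c / a d e c b / e a c b d / b c d a e).

Yes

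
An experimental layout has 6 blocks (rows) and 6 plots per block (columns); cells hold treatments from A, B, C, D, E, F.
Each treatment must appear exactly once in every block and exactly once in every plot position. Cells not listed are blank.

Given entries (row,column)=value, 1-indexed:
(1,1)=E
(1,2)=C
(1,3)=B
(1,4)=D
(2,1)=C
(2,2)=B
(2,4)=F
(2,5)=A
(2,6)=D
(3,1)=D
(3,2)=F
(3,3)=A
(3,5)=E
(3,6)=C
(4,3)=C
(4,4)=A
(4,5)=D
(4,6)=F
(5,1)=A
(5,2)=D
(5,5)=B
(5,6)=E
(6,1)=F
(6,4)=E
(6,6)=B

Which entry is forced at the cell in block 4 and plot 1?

Block 4 already has {A, C, D, F} and plot 1 already has {A, C, D, E, F}, so block 4, plot 1 must be B.

B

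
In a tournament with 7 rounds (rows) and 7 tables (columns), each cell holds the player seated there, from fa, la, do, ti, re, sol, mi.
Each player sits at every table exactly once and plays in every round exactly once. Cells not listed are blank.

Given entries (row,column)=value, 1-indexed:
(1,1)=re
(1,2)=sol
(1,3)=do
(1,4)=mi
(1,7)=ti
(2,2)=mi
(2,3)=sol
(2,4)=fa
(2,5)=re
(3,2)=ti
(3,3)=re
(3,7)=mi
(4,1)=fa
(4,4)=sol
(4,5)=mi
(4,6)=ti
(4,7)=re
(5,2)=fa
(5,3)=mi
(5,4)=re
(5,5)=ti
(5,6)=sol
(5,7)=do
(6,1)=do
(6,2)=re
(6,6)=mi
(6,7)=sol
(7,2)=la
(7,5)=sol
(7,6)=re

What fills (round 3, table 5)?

Round 2, table 7: round 2 has {fa, re, sol, mi} and table 7 has {do, ti, re, sol, mi}, leaving only la.
Round 2, table 1: round 2 has {fa, la, re, sol, mi} and table 1 has {fa, do, re}, leaving only ti.
Round 2, table 6: round 2 has {fa, la, ti, re, sol, mi} and table 6 has {ti, re, sol, mi}, leaving only do.
Round 4, table 2: round 4 has {fa, ti, re, sol, mi} and table 2 has {fa, la, ti, re, sol, mi}, leaving only do.
Round 4, table 3: round 4 has {fa, do, ti, re, sol, mi} and table 3 has {do, re, sol, mi}, leaving only la.
Round 5, table 1: round 5 has {fa, do, ti, re, sol, mi} and table 1 has {fa, do, ti, re}, leaving only la.
Round 3, table 1: round 3 has {ti, re, mi} and table 1 has {fa, la, do, ti, re}, leaving only sol.
Round 7, table 1: round 7 has {la, re, sol} and table 1 has {fa, la, do, ti, re, sol}, leaving only mi.
Round 7, table 7: round 7 has {la, re, sol, mi} and table 7 has {la, do, ti, re, sol, mi}, leaving only fa.
Round 7, table 3: round 7 has {fa, la, re, sol, mi} and table 3 has {la, do, re, sol, mi}, leaving only ti.
Round 6, table 3: round 6 has {do, re, sol, mi} and table 3 has {la, do, ti, re, sol, mi}, leaving only fa.
Round 6, table 5: round 6 has {fa, do, re, sol, mi} and table 5 has {ti, re, sol, mi}, leaving only la.
Round 1, table 5: round 1 has {do, ti, re, sol, mi} and table 5 has {la, ti, re, sol, mi}, leaving only fa.
Round 3 already has {ti, re, sol, mi} and table 5 already has {fa, la, ti, re, sol, mi}, so round 3, table 5 must be do.

do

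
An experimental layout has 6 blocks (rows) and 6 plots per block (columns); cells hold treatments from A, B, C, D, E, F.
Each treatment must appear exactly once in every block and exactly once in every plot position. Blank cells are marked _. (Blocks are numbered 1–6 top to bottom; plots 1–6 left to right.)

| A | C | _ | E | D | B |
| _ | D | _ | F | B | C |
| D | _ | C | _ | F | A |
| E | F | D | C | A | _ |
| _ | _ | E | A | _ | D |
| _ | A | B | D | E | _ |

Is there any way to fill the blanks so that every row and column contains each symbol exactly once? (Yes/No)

Block 2, plot 1: block 2 together with plot 1 already contain {A, B, C, D, E, F} — every symbol — so nothing can go there. The grid has no valid completion.

No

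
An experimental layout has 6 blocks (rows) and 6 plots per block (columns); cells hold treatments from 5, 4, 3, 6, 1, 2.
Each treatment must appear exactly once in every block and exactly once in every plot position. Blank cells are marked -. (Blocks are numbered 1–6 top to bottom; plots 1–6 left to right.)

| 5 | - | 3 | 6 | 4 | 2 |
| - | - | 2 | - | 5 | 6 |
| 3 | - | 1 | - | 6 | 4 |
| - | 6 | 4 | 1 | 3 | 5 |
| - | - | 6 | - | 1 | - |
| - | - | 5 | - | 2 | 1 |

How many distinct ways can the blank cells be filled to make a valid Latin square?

4

Block 1, plot 2: eliminating its block and plot leaves {1}.
Block 2, plot 1: eliminating its block and plot leaves {4, 1}.
Block 2, plot 2: eliminating its block and plot leaves {4, 3, 1}.
Block 2, plot 4: eliminating its block and plot leaves {4, 3}.
Block 3, plot 2: eliminating its block and plot leaves {5, 2}.
Block 3, plot 4: eliminating its block and plot leaves {5, 2}.
Block 4, plot 1: eliminating its block and plot leaves {2}.
Block 5, plot 1: eliminating its block and plot leaves {4, 2}.
Block 5, plot 2: eliminating its block and plot leaves {5, 4, 3, 2}.
Block 5, plot 4: eliminating its block and plot leaves {5, 4, 3, 2}.
Block 5, plot 6: eliminating its block and plot leaves {3}.
Block 6, plot 1: eliminating its block and plot leaves {4, 6}.
Block 6, plot 2: eliminating its block and plot leaves {4, 3}.
Block 6, plot 4: eliminating its block and plot leaves {4, 3}.
Enumerating the assignments across these blanks that avoid any block or plot repeat gives 4 completions.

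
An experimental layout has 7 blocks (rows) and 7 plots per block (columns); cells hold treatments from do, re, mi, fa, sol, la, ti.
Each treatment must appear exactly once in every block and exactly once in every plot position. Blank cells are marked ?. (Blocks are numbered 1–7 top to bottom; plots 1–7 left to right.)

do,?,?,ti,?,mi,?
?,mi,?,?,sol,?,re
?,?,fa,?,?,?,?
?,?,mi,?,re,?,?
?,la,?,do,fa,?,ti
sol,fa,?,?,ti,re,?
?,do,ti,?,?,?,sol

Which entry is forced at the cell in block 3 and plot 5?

Block 1, plot 5: block 1 has {do, mi, ti} and plot 5 has {re, fa, sol, ti}, leaving only la.
Block 1, plot 7: block 1 has {do, mi, la, ti} and plot 7 has {re, sol, ti}, leaving only fa.
Block 5, plot 6: block 5 has {do, fa, la, ti} and plot 6 has {re, mi}, leaving only sol.
Block 5, plot 3: block 5 has {do, fa, sol, la, ti} and plot 3 has {mi, fa, ti}, leaving only re.
Block 1, plot 3: block 1 has {do, mi, fa, la, ti} and plot 3 has {re, mi, fa, ti}, leaving only sol.
Block 1, plot 2: block 1 has {do, mi, fa, sol, la, ti} and plot 2 has {do, mi, fa, la}, leaving only re.
Block 5, plot 1: block 5 has {do, re, fa, sol, la, ti} and plot 1 has {do, sol}, leaving only mi.
Block 7, plot 5: block 7 has {do, sol, ti} and plot 5 has {re, fa, sol, la, ti}, leaving only mi.
Block 3 already has {fa} and plot 5 already has {re, mi, fa, sol, la, ti}, so block 3, plot 5 must be do.

do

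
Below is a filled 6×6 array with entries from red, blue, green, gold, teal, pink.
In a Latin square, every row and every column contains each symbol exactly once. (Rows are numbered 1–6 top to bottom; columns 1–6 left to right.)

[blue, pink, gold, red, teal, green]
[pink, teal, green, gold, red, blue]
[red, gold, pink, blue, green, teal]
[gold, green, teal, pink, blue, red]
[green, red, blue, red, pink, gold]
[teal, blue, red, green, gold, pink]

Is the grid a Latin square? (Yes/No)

Column 4 contains red twice (at rows 1 and 5), so it is not a permutation.

No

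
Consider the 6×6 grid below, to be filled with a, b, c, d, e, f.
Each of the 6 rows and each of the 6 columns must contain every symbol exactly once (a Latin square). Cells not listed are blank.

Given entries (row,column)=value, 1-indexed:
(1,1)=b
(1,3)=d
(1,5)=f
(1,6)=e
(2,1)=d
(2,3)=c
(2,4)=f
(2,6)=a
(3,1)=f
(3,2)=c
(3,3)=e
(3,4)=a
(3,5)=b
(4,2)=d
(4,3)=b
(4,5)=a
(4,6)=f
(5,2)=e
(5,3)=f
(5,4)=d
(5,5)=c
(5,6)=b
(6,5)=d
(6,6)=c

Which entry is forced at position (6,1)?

e

Row 1, column 2: row 1 has {b, d, e, f} and column 2 has {c, d, e}, leaving only a.
Row 1, column 4: row 1 has {a, b, d, e, f} and column 4 has {a, d, f}, leaving only c.
Row 2, column 2: row 2 has {a, c, d, f} and column 2 has {a, c, d, e}, leaving only b.
Row 2, column 5: row 2 has {a, b, c, d, f} and column 5 has {a, b, c, d, f}, leaving only e.
Row 3, column 6: row 3 has {a, b, c, e, f} and column 6 has {a, b, c, e, f}, leaving only d.
Row 4, column 4: row 4 has {a, b, d, f} and column 4 has {a, c, d, f}, leaving only e.
Row 4, column 1: row 4 has {a, b, d, e, f} and column 1 has {b, d, f}, leaving only c.
Row 5, column 1: row 5 has {b, c, d, e, f} and column 1 has {b, c, d, f}, leaving only a.
Row 6 already has {c, d} and column 1 already has {a, b, c, d, f}, so row 6, column 1 must be e.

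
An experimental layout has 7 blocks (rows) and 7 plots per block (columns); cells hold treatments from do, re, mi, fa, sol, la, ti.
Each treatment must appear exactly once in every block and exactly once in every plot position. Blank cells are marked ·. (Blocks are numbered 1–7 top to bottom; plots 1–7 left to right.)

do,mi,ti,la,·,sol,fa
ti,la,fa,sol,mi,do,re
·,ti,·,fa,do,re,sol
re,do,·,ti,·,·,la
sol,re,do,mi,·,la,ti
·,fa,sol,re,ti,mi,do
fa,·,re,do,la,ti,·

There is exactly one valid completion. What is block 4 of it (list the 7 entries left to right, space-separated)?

re do mi ti sol fa la

Block 4, plot 3: block 4 has {do, re, la, ti} and plot 3 has {do, re, fa, sol, ti}, leaving only mi.
Block 4, plot 6: block 4 has {do, re, mi, la, ti} and plot 6 has {do, re, mi, sol, la, ti}, leaving only fa.
Block 4, plot 5: block 4 has {do, re, mi, fa, la, ti} and plot 5 has {do, mi, la, ti}, leaving only sol.
So block 4 reads: re do mi ti sol fa la.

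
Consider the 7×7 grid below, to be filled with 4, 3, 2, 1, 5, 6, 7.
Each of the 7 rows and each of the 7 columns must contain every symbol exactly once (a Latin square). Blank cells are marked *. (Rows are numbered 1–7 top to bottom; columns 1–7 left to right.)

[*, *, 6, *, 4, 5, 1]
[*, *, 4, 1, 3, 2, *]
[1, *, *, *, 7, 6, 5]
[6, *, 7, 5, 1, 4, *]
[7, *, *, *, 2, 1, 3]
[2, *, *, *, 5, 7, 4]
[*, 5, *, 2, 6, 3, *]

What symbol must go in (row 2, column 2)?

7

Row 1, column 1: row 1 has {4, 1, 5, 6} and column 1 has {2, 1, 6, 7}, leaving only 3.
Row 1, column 4: row 1 has {4, 3, 1, 5, 6} and column 4 has {2, 1, 5}, leaving only 7.
Row 1, column 2: row 1 has {4, 3, 1, 5, 6, 7} and column 2 has {5}, leaving only 2.
Row 2, column 1: row 2 has {4, 3, 2, 1} and column 1 has {3, 2, 1, 6, 7}, leaving only 5.
Row 4, column 2: row 4 has {4, 1, 5, 6, 7} and column 2 has {2, 5}, leaving only 3.
Row 3, column 2: row 3 has {1, 5, 6, 7} and column 2 has {3, 2, 5}, leaving only 4.
Row 3, column 4: row 3 has {4, 1, 5, 6, 7} and column 4 has {2, 1, 5, 7}, leaving only 3.
Row 3, column 3: row 3 has {4, 3, 1, 5, 6, 7} and column 3 has {4, 6, 7}, leaving only 2.
Row 4, column 7: row 4 has {4, 3, 1, 5, 6, 7} and column 7 has {4, 3, 1, 5}, leaving only 2.
Row 5, column 2: row 5 has {3, 2, 1, 7} and column 2 has {4, 3, 2, 5}, leaving only 6.
Row 2 already has {4, 3, 2, 1, 5} and column 2 already has {4, 3, 2, 5, 6}, so row 2, column 2 must be 7.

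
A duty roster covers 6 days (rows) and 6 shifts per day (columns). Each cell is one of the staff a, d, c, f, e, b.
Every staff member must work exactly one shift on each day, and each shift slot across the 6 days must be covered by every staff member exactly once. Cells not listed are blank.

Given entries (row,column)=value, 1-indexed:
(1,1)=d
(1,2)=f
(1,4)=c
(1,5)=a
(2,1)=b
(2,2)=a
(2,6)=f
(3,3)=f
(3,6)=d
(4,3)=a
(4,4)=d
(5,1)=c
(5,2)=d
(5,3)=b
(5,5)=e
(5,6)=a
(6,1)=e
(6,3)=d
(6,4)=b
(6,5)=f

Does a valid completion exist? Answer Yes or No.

Day 1, shift 3: day 1 has {a, d, c, f} and shift 3 has {a, d, f, b}, so it must be e.
Day 1, shift 6: day 1 has {a, d, c, f, e} and shift 6 has {a, d, f}, so it must be b.
Day 2, shift 3: day 2 has {a, f, b} and shift 3 has {a, d, f, e, b}, so it must be c.
Day 2, shift 4: day 2 has {a, c, f, b} and shift 4 has {d, c, b}, so it must be e.
Day 2, shift 5: day 2 has {a, c, f, e, b} and shift 5 has {a, f, e}, so it must be d.
Day 3, shift 1: day 3 has {d, f} and shift 1 has {d, c, e, b}, so it must be a.
Now day 3, shift 4: day 3 together with shift 4 already contain {a, d, c, f, e, b} — every symbol — so nothing can go there. The grid has no valid completion.

No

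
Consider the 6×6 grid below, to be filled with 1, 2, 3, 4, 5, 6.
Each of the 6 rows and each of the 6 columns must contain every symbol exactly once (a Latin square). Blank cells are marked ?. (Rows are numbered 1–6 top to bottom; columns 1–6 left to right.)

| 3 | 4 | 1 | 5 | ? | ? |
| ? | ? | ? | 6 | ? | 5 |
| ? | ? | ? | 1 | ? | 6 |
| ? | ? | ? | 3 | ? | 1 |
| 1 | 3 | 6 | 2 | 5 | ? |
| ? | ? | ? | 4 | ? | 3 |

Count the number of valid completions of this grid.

14

Row 1, column 5: eliminating its row and column leaves {2, 6}.
Row 1, column 6: eliminating its row and column leaves {2}.
Row 2, column 1: eliminating its row and column leaves {2, 4}.
Row 2, column 2: eliminating its row and column leaves {1, 2}.
Row 2, column 3: eliminating its row and column leaves {2, 3, 4}.
Row 2, column 5: eliminating its row and column leaves {1, 2, 3, 4}.
Row 3, column 1: eliminating its row and column leaves {2, 4, 5}.
Row 3, column 2: eliminating its row and column leaves {2, 5}.
Row 3, column 3: eliminating its row and column leaves {2, 3, 4, 5}.
Row 3, column 5: eliminating its row and column leaves {2, 3, 4}.
Row 4, column 1: eliminating its row and column leaves {2, 4, 5, 6}.
Row 4, column 2: eliminating its row and column leaves {2, 5, 6}.
Row 4, column 3: eliminating its row and column leaves {2, 4, 5}.
Row 4, column 5: eliminating its row and column leaves {2, 4, 6}.
Row 5, column 6: eliminating its row and column leaves {4}.
Row 6, column 1: eliminating its row and column leaves {2, 5, 6}.
Row 6, column 2: eliminating its row and column leaves {1, 2, 5, 6}.
Row 6, column 3: eliminating its row and column leaves {2, 5}.
Row 6, column 5: eliminating its row and column leaves {1, 2, 6}.
Enumerating the assignments across these blanks that avoid any row or column repeat gives 14 completions.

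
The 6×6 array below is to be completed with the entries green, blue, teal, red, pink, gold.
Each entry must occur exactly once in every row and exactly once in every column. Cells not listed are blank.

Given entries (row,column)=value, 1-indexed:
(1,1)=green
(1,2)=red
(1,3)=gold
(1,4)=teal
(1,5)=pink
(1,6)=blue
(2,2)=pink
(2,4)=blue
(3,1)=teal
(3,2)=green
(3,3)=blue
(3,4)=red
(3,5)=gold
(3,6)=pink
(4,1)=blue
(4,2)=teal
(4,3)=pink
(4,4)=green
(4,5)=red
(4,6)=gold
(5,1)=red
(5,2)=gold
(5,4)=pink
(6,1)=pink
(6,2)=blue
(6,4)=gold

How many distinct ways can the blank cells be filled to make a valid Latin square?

4

Row 2, column 1: eliminating its row and column leaves {gold}.
Row 2, column 3: eliminating its row and column leaves {green, teal, red}.
Row 2, column 5: eliminating its row and column leaves {green, teal}.
Row 2, column 6: eliminating its row and column leaves {green, teal, red}.
Row 5, column 3: eliminating its row and column leaves {green, teal}.
Row 5, column 5: eliminating its row and column leaves {green, blue, teal}.
Row 5, column 6: eliminating its row and column leaves {green, teal}.
Row 6, column 3: eliminating its row and column leaves {green, teal, red}.
Row 6, column 5: eliminating its row and column leaves {green, teal}.
Row 6, column 6: eliminating its row and column leaves {green, teal, red}.
Enumerating the assignments across these blanks that avoid any row or column repeat gives 4 completions.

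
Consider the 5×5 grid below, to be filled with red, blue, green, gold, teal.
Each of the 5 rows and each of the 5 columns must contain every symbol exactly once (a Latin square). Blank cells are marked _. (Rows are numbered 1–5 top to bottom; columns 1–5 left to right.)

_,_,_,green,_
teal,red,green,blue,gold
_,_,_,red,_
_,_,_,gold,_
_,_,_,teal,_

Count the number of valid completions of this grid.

Row 1, column 1: eliminating its row and column leaves {red, blue, gold}.
Row 1, column 2: eliminating its row and column leaves {blue, gold, teal}.
Row 1, column 3: eliminating its row and column leaves {red, blue, gold, teal}.
Row 1, column 5: eliminating its row and column leaves {red, blue, teal}.
Row 3, column 1: eliminating its row and column leaves {blue, green, gold}.
Row 3, column 2: eliminating its row and column leaves {blue, green, gold, teal}.
Row 3, column 3: eliminating its row and column leaves {blue, gold, teal}.
Row 3, column 5: eliminating its row and column leaves {blue, green, teal}.
Row 4, column 1: eliminating its row and column leaves {red, blue, green}.
Row 4, column 2: eliminating its row and column leaves {blue, green, teal}.
Row 4, column 3: eliminating its row and column leaves {red, blue, teal}.
Row 4, column 5: eliminating its row and column leaves {red, blue, green, teal}.
Row 5, column 1: eliminating its row and column leaves {red, blue, green, gold}.
Row 5, column 2: eliminating its row and column leaves {blue, green, gold}.
Row 5, column 3: eliminating its row and column leaves {red, blue, gold}.
Row 5, column 5: eliminating its row and column leaves {red, blue, green}.
Enumerating the assignments across these blanks that avoid any row or column repeat gives 56 completions.

56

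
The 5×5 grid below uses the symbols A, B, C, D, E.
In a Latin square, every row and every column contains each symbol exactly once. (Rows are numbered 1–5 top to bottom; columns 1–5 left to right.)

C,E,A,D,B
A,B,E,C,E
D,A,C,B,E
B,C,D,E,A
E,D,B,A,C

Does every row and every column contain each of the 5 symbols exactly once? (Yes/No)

No

Row 2 contains E twice (at columns 3 and 5), so it is not a permutation.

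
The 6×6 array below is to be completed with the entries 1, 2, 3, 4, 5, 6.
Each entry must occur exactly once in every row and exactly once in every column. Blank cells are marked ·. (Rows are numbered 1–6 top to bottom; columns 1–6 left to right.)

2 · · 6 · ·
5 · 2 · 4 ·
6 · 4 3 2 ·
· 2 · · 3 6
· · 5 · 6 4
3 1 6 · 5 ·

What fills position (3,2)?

5

Row 3 already has {2, 3, 4, 6} and column 2 already has {1, 2}, so row 3, column 2 must be 5.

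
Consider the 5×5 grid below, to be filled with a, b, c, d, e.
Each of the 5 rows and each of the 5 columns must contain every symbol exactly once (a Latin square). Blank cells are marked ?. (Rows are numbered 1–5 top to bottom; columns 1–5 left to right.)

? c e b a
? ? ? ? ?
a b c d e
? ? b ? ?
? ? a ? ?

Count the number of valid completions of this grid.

Row 1, column 1: eliminating its row and column leaves {d}.
Row 2, column 1: eliminating its row and column leaves {b, c, d, e}.
Row 2, column 2: eliminating its row and column leaves {a, d, e}.
Row 2, column 3: eliminating its row and column leaves {d}.
Row 2, column 4: eliminating its row and column leaves {a, c, e}.
Row 2, column 5: eliminating its row and column leaves {b, c, d}.
Row 4, column 1: eliminating its row and column leaves {c, d, e}.
Row 4, column 2: eliminating its row and column leaves {a, d, e}.
Row 4, column 4: eliminating its row and column leaves {a, c, e}.
Row 4, column 5: eliminating its row and column leaves {c, d}.
Row 5, column 1: eliminating its row and column leaves {b, c, d, e}.
Row 5, column 2: eliminating its row and column leaves {d, e}.
Row 5, column 4: eliminating its row and column leaves {c, e}.
Row 5, column 5: eliminating its row and column leaves {b, c, d}.
Enumerating the assignments across these blanks that avoid any row or column repeat gives 6 completions.

6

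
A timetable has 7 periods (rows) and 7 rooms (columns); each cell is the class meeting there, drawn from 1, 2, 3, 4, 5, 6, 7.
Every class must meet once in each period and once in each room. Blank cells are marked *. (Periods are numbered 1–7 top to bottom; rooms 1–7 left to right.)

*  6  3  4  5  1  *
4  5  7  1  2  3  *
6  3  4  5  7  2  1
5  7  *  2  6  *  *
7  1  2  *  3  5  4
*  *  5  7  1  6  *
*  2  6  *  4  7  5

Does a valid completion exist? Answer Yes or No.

Yes

No period or room among the givens repeats a symbol, and propagating forced cells runs into no contradiction.
One valid completion exists (for instance, 2 6 3 4 5 1 7 / 4 5 7 1 2 3 6 / 6 3 4 5 7 2 1 / 5 7 1 2 6 4 3 / 7 1 2 6 3 5 4 / 3 4 5 7 1 6 2 / 1 2 6 3 4 7 5).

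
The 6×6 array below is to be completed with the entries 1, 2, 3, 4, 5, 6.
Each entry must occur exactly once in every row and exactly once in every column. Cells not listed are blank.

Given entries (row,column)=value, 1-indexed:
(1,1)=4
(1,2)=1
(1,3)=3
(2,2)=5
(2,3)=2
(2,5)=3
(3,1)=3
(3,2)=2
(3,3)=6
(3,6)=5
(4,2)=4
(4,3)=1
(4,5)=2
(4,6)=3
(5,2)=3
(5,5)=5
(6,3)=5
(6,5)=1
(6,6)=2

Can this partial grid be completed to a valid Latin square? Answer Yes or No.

Row 1, column 5: row 1 has {1, 3, 4} and column 5 has {1, 2, 3, 5}, so it must be 6.
Now row 1, column 6: row 1 together with column 6 already contain {1, 2, 3, 4, 5, 6} — every symbol — so nothing can go there. The grid has no valid completion.

No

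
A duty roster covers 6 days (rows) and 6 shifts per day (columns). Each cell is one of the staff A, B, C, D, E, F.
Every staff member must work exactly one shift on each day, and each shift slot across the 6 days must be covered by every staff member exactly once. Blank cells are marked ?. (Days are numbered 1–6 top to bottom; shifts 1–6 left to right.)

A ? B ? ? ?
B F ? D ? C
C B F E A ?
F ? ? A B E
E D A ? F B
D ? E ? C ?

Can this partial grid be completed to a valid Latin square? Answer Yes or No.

No

Day 2, shift 3: day 2 together with shift 3 already contain {A, B, C, D, E, F} — every symbol — so nothing can go there. The grid has no valid completion.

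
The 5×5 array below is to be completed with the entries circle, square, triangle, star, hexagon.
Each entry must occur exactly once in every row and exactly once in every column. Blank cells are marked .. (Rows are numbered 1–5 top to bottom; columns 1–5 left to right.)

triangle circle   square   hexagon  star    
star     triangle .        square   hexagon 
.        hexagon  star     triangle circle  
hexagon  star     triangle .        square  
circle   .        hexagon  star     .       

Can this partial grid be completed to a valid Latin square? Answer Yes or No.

No row or column among the givens repeats a symbol, and propagating forced cells runs into no contradiction.
One valid completion exists (for instance, triangle circle square hexagon star / star triangle circle square hexagon / square hexagon star triangle circle / hexagon star triangle circle square / circle square hexagon star triangle).

Yes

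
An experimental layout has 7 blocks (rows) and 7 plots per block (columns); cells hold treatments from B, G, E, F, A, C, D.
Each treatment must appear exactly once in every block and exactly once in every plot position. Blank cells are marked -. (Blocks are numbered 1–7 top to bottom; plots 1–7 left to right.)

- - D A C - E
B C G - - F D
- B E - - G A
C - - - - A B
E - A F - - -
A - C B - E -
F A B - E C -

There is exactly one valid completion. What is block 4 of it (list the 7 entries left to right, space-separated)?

C E F G D A B

Block 4, plot 3: block 4 has {B, A, C} and plot 3 has {B, G, E, A, C, D}, leaving only F.
Block 1, plot 1: block 1 has {E, A, C, D} and plot 1 has {B, E, F, A, C}, leaving only G.
Block 1, plot 2: block 1 has {G, E, A, C, D} and plot 2 has {B, A, C}, leaving only F.
Block 1, plot 6: block 1 has {G, E, F, A, C, D} and plot 6 has {G, E, F, A, C}, leaving only B.
Block 2, plot 4: block 2 has {B, G, F, C, D} and plot 4 has {B, F, A}, leaving only E.
Block 2, plot 5: block 2 has {B, G, E, F, C, D} and plot 5 has {E, C}, leaving only A.
Block 3, plot 1: block 3 has {B, G, E, A} and plot 1 has {B, G, E, F, A, C}, leaving only D.
Block 3, plot 4: block 3 has {B, G, E, A, D} and plot 4 has {B, E, F, A}, leaving only C.
Block 3, plot 5: block 3 has {B, G, E, A, C, D} and plot 5 has {E, A, C}, leaving only F.
Block 5, plot 6: block 5 has {E, F, A} and plot 6 has {B, G, E, F, A, C}, leaving only D.
Block 5, plot 2: block 5 has {E, F, A, D} and plot 2 has {B, F, A, C}, leaving only G.
Block 5, plot 5: block 5 has {G, E, F, A, D} and plot 5 has {E, F, A, C}, leaving only B.
Block 5, plot 7: block 5 has {B, G, E, F, A, D} and plot 7 has {B, E, A, D}, leaving only C.
Block 6, plot 2: block 6 has {B, E, A, C} and plot 2 has {B, G, F, A, C}, leaving only D.
Block 4, plot 2: block 4 has {B, F, A, C} and plot 2 has {B, G, F, A, C, D}, leaving only E.
Block 6, plot 5: block 6 has {B, E, A, C, D} and plot 5 has {B, E, F, A, C}, leaving only G.
Block 4, plot 5: block 4 has {B, E, F, A, C} and plot 5 has {B, G, E, F, A, C}, leaving only D.
Block 4, plot 4: block 4 has {B, E, F, A, C, D} and plot 4 has {B, E, F, A, C}, leaving only G.
So block 4 reads: C E F G D A B.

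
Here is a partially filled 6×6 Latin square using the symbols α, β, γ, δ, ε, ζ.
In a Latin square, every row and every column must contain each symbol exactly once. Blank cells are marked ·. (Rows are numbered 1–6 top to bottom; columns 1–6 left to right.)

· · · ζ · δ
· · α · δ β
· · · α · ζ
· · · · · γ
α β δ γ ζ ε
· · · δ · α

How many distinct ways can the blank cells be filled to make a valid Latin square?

40

Row 1, column 1: eliminating its row and column leaves {β, γ, ε}.
Row 1, column 2: eliminating its row and column leaves {α, γ, ε}.
Row 1, column 3: eliminating its row and column leaves {β, γ, ε}.
Row 1, column 5: eliminating its row and column leaves {α, β, γ, ε}.
Row 2, column 1: eliminating its row and column leaves {γ, ε, ζ}.
Row 2, column 2: eliminating its row and column leaves {γ, ε, ζ}.
Row 2, column 4: eliminating its row and column leaves {ε}.
Row 3, column 1: eliminating its row and column leaves {β, γ, δ, ε}.
Row 3, column 2: eliminating its row and column leaves {γ, δ, ε}.
Row 3, column 3: eliminating its row and column leaves {β, γ, ε}.
Row 3, column 5: eliminating its row and column leaves {β, γ, ε}.
Row 4, column 1: eliminating its row and column leaves {β, δ, ε, ζ}.
Row 4, column 2: eliminating its row and column leaves {α, δ, ε, ζ}.
Row 4, column 3: eliminating its row and column leaves {β, ε, ζ}.
Row 4, column 4: eliminating its row and column leaves {β, ε}.
Row 4, column 5: eliminating its row and column leaves {α, β, ε}.
Row 6, column 1: eliminating its row and column leaves {β, γ, ε, ζ}.
Row 6, column 2: eliminating its row and column leaves {γ, ε, ζ}.
Row 6, column 3: eliminating its row and column leaves {β, γ, ε, ζ}.
Row 6, column 5: eliminating its row and column leaves {β, γ, ε}.
Enumerating the assignments across these blanks that avoid any row or column repeat gives 40 completions.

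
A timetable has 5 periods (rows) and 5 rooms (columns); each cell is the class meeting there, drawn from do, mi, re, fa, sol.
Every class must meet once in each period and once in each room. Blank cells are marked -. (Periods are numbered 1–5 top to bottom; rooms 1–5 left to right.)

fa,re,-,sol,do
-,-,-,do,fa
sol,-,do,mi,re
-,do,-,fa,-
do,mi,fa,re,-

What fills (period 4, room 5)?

Period 1, room 3: period 1 has {do, re, fa, sol} and room 3 has {do, fa}, leaving only mi.
Period 2, room 2: period 2 has {do, fa} and room 2 has {do, mi, re}, leaving only sol.
Period 2, room 3: period 2 has {do, fa, sol} and room 3 has {do, mi, fa}, leaving only re.
Period 2, room 1: period 2 has {do, re, fa, sol} and room 1 has {do, fa, sol}, leaving only mi.
Period 3, room 2: period 3 has {do, mi, re, sol} and room 2 has {do, mi, re, sol}, leaving only fa.
Period 4, room 1: period 4 has {do, fa} and room 1 has {do, mi, fa, sol}, leaving only re.
Period 4, room 3: period 4 has {do, re, fa} and room 3 has {do, mi, re, fa}, leaving only sol.
Period 4 already has {do, re, fa, sol} and room 5 already has {do, re, fa}, so period 4, room 5 must be mi.

mi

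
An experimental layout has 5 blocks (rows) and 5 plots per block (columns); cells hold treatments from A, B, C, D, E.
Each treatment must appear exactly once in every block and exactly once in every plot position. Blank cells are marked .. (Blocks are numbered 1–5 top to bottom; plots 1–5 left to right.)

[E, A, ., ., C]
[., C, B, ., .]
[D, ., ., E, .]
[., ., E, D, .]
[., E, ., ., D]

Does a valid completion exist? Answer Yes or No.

No

Block 1, plot 3: block 1 has {A, C, E} and plot 3 has {B, E}, so it must be D.
Block 1, plot 4: block 1 has {A, C, D, E} and plot 4 has {D, E}, so it must be B.
Block 2, plot 1: block 2 has {B, C} and plot 1 has {D, E}, so it must be A.
Now block 2, plot 4: block 2 together with plot 4 already contain {A, B, C, D, E} — every symbol — so nothing can go there. The grid has no valid completion.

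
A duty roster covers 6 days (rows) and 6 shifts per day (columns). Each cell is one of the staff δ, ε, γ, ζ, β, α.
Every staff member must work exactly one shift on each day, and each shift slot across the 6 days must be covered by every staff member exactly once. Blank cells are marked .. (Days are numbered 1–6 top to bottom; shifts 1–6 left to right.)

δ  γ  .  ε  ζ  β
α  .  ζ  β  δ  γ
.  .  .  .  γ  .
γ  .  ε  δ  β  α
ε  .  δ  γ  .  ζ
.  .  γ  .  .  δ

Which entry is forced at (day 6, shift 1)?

β

Day 1, shift 3: day 1 has {δ, ε, γ, ζ, β} and shift 3 has {δ, ε, γ, ζ}, leaving only α.
Day 2, shift 2: day 2 has {δ, γ, ζ, β, α} and shift 2 has {γ}, leaving only ε.
Day 3, shift 3: day 3 has {γ} and shift 3 has {δ, ε, γ, ζ, α}, leaving only β.
Day 3, shift 1: day 3 has {γ, β} and shift 1 has {δ, ε, γ, α}, leaving only ζ.
Day 6 already has {δ, γ} and shift 1 already has {δ, ε, γ, ζ, α}, so day 6, shift 1 must be β.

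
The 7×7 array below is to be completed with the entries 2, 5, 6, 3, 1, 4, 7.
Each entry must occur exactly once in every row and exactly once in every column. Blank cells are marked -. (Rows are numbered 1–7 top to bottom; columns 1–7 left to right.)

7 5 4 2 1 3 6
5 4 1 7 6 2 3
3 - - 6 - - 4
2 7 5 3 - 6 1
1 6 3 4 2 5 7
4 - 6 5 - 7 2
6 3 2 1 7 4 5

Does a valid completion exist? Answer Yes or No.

Yes

No row or column among the givens repeats a symbol, and propagating forced cells runs into no contradiction.
One valid completion exists (for instance, 7 5 4 2 1 3 6 / 5 4 1 7 6 2 3 / 3 2 7 6 5 1 4 / 2 7 5 3 4 6 1 / 1 6 3 4 2 5 7 / 4 1 6 5 3 7 2 / 6 3 2 1 7 4 5).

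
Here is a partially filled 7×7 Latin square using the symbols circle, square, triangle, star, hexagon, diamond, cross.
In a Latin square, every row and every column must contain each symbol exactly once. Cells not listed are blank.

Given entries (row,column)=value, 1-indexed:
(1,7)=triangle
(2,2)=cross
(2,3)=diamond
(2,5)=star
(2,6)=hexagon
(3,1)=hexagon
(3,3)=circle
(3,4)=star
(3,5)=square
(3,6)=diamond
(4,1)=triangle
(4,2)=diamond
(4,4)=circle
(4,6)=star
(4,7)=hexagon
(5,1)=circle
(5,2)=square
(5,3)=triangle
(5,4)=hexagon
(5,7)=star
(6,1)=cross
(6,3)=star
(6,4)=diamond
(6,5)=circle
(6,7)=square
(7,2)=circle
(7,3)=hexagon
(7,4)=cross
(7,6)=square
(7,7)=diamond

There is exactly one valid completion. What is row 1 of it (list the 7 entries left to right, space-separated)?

diamond star cross square hexagon circle triangle

Row 1, column 4: row 1 has {triangle} and column 4 has {circle, star, hexagon, diamond, cross}, leaving only square.
Row 1, column 3: row 1 has {square, triangle} and column 3 has {circle, triangle, star, hexagon, diamond}, leaving only cross.
Row 1, column 6: row 1 has {square, triangle, cross} and column 6 has {square, star, hexagon, diamond}, leaving only circle.
Row 2, column 1: row 2 has {star, hexagon, diamond, cross} and column 1 has {circle, triangle, hexagon, cross}, leaving only square.
Row 2, column 4: row 2 has {square, star, hexagon, diamond, cross} and column 4 has {circle, square, star, hexagon, diamond, cross}, leaving only triangle.
Row 2, column 7: row 2 has {square, triangle, star, hexagon, diamond, cross} and column 7 has {square, triangle, star, hexagon, diamond}, leaving only circle.
Row 3, column 2: row 3 has {circle, square, star, hexagon, diamond} and column 2 has {circle, square, diamond, cross}, leaving only triangle.
Row 3, column 7: row 3 has {circle, square, triangle, star, hexagon, diamond} and column 7 has {circle, square, triangle, star, hexagon, diamond}, leaving only cross.
Row 4, column 3: row 4 has {circle, triangle, star, hexagon, diamond} and column 3 has {circle, triangle, star, hexagon, diamond, cross}, leaving only square.
Row 4, column 5: row 4 has {circle, square, triangle, star, hexagon, diamond} and column 5 has {circle, square, star}, leaving only cross.
Row 5, column 5: row 5 has {circle, square, triangle, star, hexagon} and column 5 has {circle, square, star, cross}, leaving only diamond.
Row 1, column 5: row 1 has {circle, square, triangle, cross} and column 5 has {circle, square, star, diamond, cross}, leaving only hexagon.
Row 1, column 2: row 1 has {circle, square, triangle, hexagon, cross} and column 2 has {circle, square, triangle, diamond, cross}, leaving only star.
Row 1, column 1: row 1 has {circle, square, triangle, star, hexagon, cross} and column 1 has {circle, square, triangle, hexagon, cross}, leaving only diamond.
So row 1 reads: diamond star cross square hexagon circle triangle.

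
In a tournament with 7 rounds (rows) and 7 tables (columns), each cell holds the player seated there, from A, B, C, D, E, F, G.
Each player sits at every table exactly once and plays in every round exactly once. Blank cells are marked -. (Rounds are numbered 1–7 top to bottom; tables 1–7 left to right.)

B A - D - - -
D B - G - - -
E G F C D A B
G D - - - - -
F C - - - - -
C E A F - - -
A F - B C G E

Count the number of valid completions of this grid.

Round 1, table 3: eliminating its round and table leaves {C, E, G}.
Round 1, table 5: eliminating its round and table leaves {E, F, G}.
Round 1, table 6: eliminating its round and table leaves {C, E, F}.
Round 1, table 7: eliminating its round and table leaves {C, F, G}.
Round 2, table 3: eliminating its round and table leaves {C, E}.
Round 2, table 5: eliminating its round and table leaves {A, E, F}.
Round 2, table 6: eliminating its round and table leaves {C, E, F}.
Round 2, table 7: eliminating its round and table leaves {A, C, F}.
Round 4, table 3: eliminating its round and table leaves {B, C, E}.
Round 4, table 4: eliminating its round and table leaves {A, E}.
Round 4, table 5: eliminating its round and table leaves {A, B, E, F}.
Round 4, table 6: eliminating its round and table leaves {B, C, E, F}.
Round 4, table 7: eliminating its round and table leaves {A, C, F}.
Round 5, table 3: eliminating its round and table leaves {B, D, E, G}.
Round 5, table 4: eliminating its round and table leaves {A, E}.
Round 5, table 5: eliminating its round and table leaves {A, B, E, G}.
Round 5, table 6: eliminating its round and table leaves {B, D, E}.
Round 5, table 7: eliminating its round and table leaves {A, D, G}.
Round 6, table 5: eliminating its round and table leaves {B, G}.
Round 6, table 6: eliminating its round and table leaves {B, D}.
Round 6, table 7: eliminating its round and table leaves {D, G}.
Round 7, table 3: eliminating its round and table leaves {D}.
Enumerating the assignments across these blanks that avoid any round or table repeat gives 29 completions.

29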